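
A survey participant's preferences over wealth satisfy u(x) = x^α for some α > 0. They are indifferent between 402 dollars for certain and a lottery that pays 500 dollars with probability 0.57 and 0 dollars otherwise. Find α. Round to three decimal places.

Since u(0) = 0, the lottery's EU is 0.57·500^α.
Equating: 402^α = 0.57·500^α, i.e. 0.8040^α = 0.57.
α = ln(0.57) / ln(402/500) = -0.562119/-0.218156 ≈ 2.577.

α ≈ 2.577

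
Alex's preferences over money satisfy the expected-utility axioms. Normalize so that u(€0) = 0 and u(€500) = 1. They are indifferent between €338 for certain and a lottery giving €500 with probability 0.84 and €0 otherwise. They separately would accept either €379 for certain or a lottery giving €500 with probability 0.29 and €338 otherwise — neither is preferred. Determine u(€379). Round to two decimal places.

0.89

The first gamble pins u(€338): it must equal 0.84·1 + 0.16·0 = 0.84.
The second indifference gives u(€379) = 0.29·u(€500) + 0.71·u(€338) = 0.29·1.00 + 0.71·0.84 = 0.8864.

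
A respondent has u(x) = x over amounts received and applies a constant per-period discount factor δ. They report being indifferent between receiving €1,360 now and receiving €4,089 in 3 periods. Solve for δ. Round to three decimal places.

The payoff in 3 periods is discounted by δ^3, so u(1360) = δ^3·u(4089) and δ^3 = u(1360)/u(4089).
With u(x) = x: δ^3 = 1360/4089 = 0.33260.
So δ = 0.33260^(1/3) ≈ 0.693.

δ ≈ 0.693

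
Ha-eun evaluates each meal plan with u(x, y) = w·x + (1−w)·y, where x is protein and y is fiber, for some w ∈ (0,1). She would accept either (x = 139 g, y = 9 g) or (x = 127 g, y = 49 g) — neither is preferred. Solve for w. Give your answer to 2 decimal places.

Equating utilities: w·139 + (1−w)·9 = w·127 + (1−w)·49.
Rearranging, 12·w − 40·(1−w) = 0.
So w/(1−w) = 40/12 = 3.3333, giving w = 40/(12+40) = 0.77.

w = 0.77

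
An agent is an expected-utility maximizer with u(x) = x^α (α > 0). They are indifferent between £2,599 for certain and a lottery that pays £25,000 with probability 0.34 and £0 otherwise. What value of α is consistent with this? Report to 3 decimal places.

The lottery's expected utility is 0.34·u(25000) + 0.66·u(0) = 0.34·25000^α (since u(0) = 0 for α > 0).
Indifference: 2599^α = 0.34·25000^α, so (2599/25000)^α = 0.34.
α = ln(0.34) / ln(2599/25000) = -1.078810/-2.263749 ≈ 0.477.

α ≈ 0.477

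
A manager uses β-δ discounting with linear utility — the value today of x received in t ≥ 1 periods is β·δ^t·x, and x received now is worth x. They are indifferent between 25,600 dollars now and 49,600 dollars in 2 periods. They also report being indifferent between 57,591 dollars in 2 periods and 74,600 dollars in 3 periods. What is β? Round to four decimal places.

The second indifference involves only future payoffs, so β cancels: β·δ^2·57591 = β·δ^3·74600, giving δ = 57591/74600 = 0.77200.
Now use the now-vs-future pair: 25600 = β·δ^2·49600 gives β = 25600/(0.59598·49600) ≈ 0.8660.

β ≈ 0.8660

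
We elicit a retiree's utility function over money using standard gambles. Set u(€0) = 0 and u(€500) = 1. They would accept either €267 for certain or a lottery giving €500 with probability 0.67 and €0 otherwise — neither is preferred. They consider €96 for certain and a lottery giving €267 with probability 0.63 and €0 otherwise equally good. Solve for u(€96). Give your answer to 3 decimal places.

0.422

The first gamble pins u(€267): it must equal 0.67·1 + 0.33·0 = 0.67.
The second indifference gives u(€96) = 0.63·u(€267) + 0.37·u(€0) = 0.63·0.67 + 0.37·0.00 = 0.4221.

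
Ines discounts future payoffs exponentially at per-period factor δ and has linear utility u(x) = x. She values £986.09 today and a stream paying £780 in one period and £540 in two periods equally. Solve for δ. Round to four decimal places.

δ ≈ 0.8100

Equating present values: 986.09 = 780δ + 540δ².
Rearranged: 540δ² + 780δ − 986.09 = 0.
The positive root is δ = [−780 + √(780² + 4·540·986.09)] / (2·540) = (−780 + 1654.797)/1080 ≈ 0.8100.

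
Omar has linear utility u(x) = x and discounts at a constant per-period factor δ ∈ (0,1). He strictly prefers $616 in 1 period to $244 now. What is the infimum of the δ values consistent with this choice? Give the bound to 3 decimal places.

δ > 0.396

Comparing present values: 244 < δ·616.
So δ > 244/616 = 0.39610.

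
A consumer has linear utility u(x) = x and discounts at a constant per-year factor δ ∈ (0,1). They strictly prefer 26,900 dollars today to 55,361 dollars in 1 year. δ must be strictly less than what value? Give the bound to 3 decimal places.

δ < 0.486

Under u(x) = x this choice says 26900 > δ·55361.
Dividing through by 55361 gives δ < 0.48590.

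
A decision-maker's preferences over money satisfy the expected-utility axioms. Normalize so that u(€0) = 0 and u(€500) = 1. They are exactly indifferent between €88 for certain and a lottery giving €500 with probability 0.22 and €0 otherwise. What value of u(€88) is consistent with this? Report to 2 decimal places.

The indifference gives u(€88) = 0.22·u(€500) + 0.78·u(€0) = 0.22·1 + 0.78·0 = 0.22.

0.22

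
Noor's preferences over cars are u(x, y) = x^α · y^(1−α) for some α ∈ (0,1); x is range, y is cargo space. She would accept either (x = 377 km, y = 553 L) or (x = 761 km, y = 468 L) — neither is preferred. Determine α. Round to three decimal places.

α ≈ 0.192

The Cobb–Douglas utilities coincide, so 377^α·553^(1−α) = 761^α·468^(1−α).
(377/761)^α = (468/553)^(1−α); take logs: α·ln(377/761) = (1−α)·ln(468/553), i.e. α·-0.702388 = (1−α)·-0.166890.
So α/(1−α) = (-0.166890)/(-0.702388) = 0.237604, and α = 0.237604/1.237604 ≈ 0.192.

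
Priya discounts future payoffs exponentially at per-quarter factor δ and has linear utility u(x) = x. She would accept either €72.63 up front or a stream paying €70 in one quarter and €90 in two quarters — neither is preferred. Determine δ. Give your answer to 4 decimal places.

δ ≈ 0.5900

Equating present values: 72.63 = 70δ + 90δ².
Rearranged: 90δ² + 70δ − 72.63 = 0.
The positive root is δ = [−70 + √(70² + 4·90·72.63)] / (2·90) = (−70 + 176.201)/180 ≈ 0.5900.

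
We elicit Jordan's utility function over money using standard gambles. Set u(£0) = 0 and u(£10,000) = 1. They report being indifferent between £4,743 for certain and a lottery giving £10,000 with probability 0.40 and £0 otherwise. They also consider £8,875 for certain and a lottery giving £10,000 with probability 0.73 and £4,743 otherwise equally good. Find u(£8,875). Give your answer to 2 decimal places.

0.84

From the first indifference, u(£4,743) = 0.40·u(£10,000) + 0.60·u(£0) = 0.40·1 + 0.60·0 = 0.40.
The second indifference gives u(£8,875) = 0.73·u(£10,000) + 0.27·u(£4,743) = 0.73·1.00 + 0.27·0.40 = 0.8380.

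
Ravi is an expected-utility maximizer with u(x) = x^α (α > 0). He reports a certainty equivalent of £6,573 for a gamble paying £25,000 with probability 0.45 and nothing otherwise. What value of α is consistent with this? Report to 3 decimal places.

α ≈ 0.598

EU(lottery) = 0.45·25000^α + 0.55·0 = 0.45·25000^α.
Equating: 6573^α = 0.45·25000^α, i.e. 0.2629^α = 0.45.
Take logs: α = ln 0.45 / ln(6573/25000) ≈ 0.59773.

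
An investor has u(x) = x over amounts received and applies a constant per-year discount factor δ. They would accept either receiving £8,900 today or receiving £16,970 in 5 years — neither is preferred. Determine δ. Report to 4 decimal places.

δ ≈ 0.8789

Indifference means u(8900) = δ^5 · u(16970), so δ^5 = u(8900)/u(16970).
With u(x) = x: δ^5 = 8900/16970 = 0.52445.
So δ = 0.52445^(1/5) ≈ 0.8789.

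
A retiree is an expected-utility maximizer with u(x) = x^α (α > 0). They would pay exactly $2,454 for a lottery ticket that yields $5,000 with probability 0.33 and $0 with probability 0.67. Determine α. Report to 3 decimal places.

α ≈ 1.558

The lottery's expected utility is 0.33·u(5000) + 0.67·u(0) = 0.33·5000^α (since u(0) = 0 for α > 0).
Setting u(2454) equal to that: 2454^α = 0.33·5000^α ⇒ (2454/5000)^α = 0.33.
Take logs: α = ln 0.33 / ln(2454/5000) ≈ 1.55773.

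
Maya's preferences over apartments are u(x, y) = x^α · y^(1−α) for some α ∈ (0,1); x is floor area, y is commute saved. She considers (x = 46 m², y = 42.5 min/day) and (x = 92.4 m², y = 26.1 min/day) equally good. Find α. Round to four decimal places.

Indifference: 46^α · 42.5^(1−α) = 92.4^α · 26.1^(1−α).
(46/92.4)^α = (26.1/42.5)^(1−α); take logs: α·ln(46/92.4) = (1−α)·ln(26.1/42.5), i.e. α·-0.6974856 = (1−α)·-0.4875688.
Thus α·(-1.1850544) = -0.4875688, so α = -0.4875688/-1.1850544 ≈ 0.4114.

α ≈ 0.4114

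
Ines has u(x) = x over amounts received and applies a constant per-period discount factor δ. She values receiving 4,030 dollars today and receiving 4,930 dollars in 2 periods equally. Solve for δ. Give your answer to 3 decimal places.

The payoff in 2 periods is discounted by δ^2, so u(4030) = δ^2·u(4930) and δ^2 = u(4030)/u(4930).
With u(x) = x: δ^2 = 4030/4930 = 0.81744.
So δ = 0.81744^(1/2) ≈ 0.904.

δ ≈ 0.904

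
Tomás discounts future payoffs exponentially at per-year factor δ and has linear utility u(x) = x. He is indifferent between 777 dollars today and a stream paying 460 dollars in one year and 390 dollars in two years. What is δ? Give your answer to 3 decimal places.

The stream is worth 460δ + 390δ² today, so 460δ + 390δ² = 777.
That is, 390δ² + 460δ − 777 = 0, a quadratic in δ.
By the quadratic formula (taking the positive root), δ = (−460 + √1423720.00) / 780 ≈ 0.940.

δ ≈ 0.940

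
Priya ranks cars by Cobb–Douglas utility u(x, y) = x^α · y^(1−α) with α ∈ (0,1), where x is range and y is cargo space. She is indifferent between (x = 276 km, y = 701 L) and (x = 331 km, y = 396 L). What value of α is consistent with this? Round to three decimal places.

α ≈ 0.759

The Cobb–Douglas utilities coincide, so 276^α·701^(1−α) = 331^α·396^(1−α).
Taking logs: α·ln 276 + (1−α)·ln 701 = α·ln 331 + (1−α)·ln 396, i.e. α·-0.181718 = (1−α)·-0.571094.
With A = -0.181718 and B = -0.571094: α·A = (1−α)·B, so α = B/(A+B) = -0.571094/-0.752812 ≈ 0.759.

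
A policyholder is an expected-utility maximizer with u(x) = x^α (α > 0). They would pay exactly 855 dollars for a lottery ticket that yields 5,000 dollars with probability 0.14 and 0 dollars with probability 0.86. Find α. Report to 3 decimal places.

α ≈ 1.113

Since u(0) = 0, the lottery's EU is 0.14·5000^α.
Equating: 855^α = 0.14·5000^α, i.e. 0.1710^α = 0.14.
α = ln(0.14) / ln(855/5000) = -1.966113/-1.766092 ≈ 1.113.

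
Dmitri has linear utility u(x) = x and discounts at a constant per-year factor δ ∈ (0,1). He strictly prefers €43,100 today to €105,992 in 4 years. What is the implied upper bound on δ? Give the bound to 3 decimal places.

δ < 0.799

The preference means 43100 > δ^4·105992.
Dividing by 105992: δ^4 < 0.40663. Both sides are positive, so the 4th root keeps the direction.
δ < (43100/105992)^(1/4) ≈ 0.799.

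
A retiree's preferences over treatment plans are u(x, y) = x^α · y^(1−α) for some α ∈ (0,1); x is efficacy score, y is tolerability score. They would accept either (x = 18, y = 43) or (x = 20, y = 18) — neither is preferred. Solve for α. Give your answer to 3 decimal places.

Indifference: 18^α · 43^(1−α) = 20^α · 18^(1−α).
(18/20)^α = (18/43)^(1−α); take logs: α·ln(18/20) = (1−α)·ln(18/43), i.e. α·-0.105361 = (1−α)·-0.870828.
Thus α·(-0.976189) = -0.870828, so α = -0.870828/-0.976189 ≈ 0.892.

α ≈ 0.892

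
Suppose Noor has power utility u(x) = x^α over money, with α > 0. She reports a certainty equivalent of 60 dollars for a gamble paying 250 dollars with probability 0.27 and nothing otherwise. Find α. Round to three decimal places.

The lottery's expected utility is 0.27·u(250) + 0.73·u(0) = 0.27·250^α (since u(0) = 0 for α > 0).
Equating: 60^α = 0.27·250^α, i.e. 0.2400^α = 0.27.
Take logs: α = ln 0.27 / ln(60/250) ≈ 0.91747.

α ≈ 0.917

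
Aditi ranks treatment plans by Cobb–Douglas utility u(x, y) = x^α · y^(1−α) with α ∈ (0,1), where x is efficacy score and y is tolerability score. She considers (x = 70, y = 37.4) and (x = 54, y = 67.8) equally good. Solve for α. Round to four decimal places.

α ≈ 0.6963

The Cobb–Douglas utilities coincide, so 70^α·37.4^(1−α) = 54^α·67.8^(1−α).
(70/54)^α = (67.8/37.4)^(1−α); take logs: α·ln(70/54) = (1−α)·ln(67.8/37.4), i.e. α·0.2595112 = (1−α)·0.5948915.
Thus α·(0.8544027) = 0.5948915, so α = 0.5948915/0.8544027 ≈ 0.6963.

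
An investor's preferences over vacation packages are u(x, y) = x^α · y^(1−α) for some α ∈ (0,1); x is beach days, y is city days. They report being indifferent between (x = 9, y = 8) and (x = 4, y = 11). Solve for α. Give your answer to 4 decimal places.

Set the two utilities equal: 9^α·8^(1−α) = 4^α·11^(1−α).
Taking logs: α·ln 9 + (1−α)·ln 8 = α·ln 4 + (1−α)·ln 11, i.e. α·0.8109302 = (1−α)·0.3184537.
So α/(1−α) = (0.3184537)/(0.8109302) = 0.3927017, and α = 0.3927017/1.3927017 ≈ 0.2820.

α ≈ 0.2820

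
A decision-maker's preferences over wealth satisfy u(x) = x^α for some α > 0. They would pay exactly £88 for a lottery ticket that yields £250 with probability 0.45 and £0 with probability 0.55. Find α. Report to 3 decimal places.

α ≈ 0.765

EU(lottery) = 0.45·250^α + 0.55·0 = 0.45·250^α.
Indifference: 88^α = 0.45·250^α, so (88/250)^α = 0.45.
Take logs: α = ln 0.45 / ln(88/250) ≈ 0.76476.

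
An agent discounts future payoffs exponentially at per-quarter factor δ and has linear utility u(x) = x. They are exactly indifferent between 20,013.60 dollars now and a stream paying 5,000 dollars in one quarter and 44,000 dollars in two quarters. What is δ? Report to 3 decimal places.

δ ≈ 0.620

Equating present values: 20013.60 = 5000δ + 44000δ².
So 44000δ² + 5000δ − 20013.60 = 0.
δ = (−5000 + √(5000² + 4·44000·20013.60)) / (2·44000) = (−5000 + √3547393600.00) / 88000 ≈ 0.620.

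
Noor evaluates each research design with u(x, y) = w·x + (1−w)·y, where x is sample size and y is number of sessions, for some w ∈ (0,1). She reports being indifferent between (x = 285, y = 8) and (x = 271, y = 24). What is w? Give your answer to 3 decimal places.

w = 0.533

u(285,8) = u(271,24) means w·285 + (1−w)·8 = w·271 + (1−w)·24.
Collecting terms: w·14 = (1−w)·16.
Hence w = 16/(14+16) = 16/30 = 0.533.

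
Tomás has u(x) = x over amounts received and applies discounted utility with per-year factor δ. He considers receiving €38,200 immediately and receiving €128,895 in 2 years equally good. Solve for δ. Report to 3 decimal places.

δ ≈ 0.544

The payoff in 2 years is discounted by δ^2, so u(38200) = δ^2·u(128895) and δ^2 = u(38200)/u(128895).
With u(x) = x: δ^2 = 38200/128895 = 0.29637.
Taking the square root: δ = 0.29637^(1/2) ≈ 0.544.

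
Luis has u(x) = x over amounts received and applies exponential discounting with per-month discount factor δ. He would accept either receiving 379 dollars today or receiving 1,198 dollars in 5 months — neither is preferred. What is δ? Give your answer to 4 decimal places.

δ ≈ 0.7944

The payoff in 5 months is discounted by δ^5, so u(379) = δ^5·u(1198) and δ^5 = u(379)/u(1198).
With u(x) = x: δ^5 = 379/1198 = 0.31636.
Taking the 5th root: δ = 0.31636^(1/5) ≈ 0.7944.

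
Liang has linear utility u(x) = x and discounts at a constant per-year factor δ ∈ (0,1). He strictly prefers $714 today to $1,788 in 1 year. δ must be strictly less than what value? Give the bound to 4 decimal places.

δ < 0.3993

The preference means 714 > δ·1788.
Dividing through by 1788 gives δ < 0.39933.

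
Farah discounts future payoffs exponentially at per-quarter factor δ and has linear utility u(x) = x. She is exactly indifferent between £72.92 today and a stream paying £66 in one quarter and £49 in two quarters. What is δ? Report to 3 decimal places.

δ ≈ 0.720

Present value of the stream is 66·δ + 49·δ². Indifference gives 66δ + 49δ² = 72.92.
Rearranged: 49δ² + 66δ − 72.92 = 0.
δ = (−66 + √(66² + 4·49·72.92)) / (2·49) = (−66 + √18648.32) / 98 ≈ 0.720.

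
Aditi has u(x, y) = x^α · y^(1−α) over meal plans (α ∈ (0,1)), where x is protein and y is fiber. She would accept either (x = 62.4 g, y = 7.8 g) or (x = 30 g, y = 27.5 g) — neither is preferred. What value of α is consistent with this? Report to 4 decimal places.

Set the two utilities equal: 62.4^α·7.8^(1−α) = 30^α·27.5^(1−α).
Taking logs: α·ln 62.4 + (1−α)·ln 7.8 = α·ln 30 + (1−α)·ln 27.5, i.e. α·0.7323679 = (1−α)·1.2600623.
So α/(1−α) = (1.2600623)/(0.7323679) = 1.7205319, and α = 1.7205319/2.7205319 ≈ 0.6324.

α ≈ 0.6324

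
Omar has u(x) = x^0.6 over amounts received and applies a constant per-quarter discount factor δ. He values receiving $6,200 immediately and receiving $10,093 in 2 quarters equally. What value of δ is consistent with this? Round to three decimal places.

δ ≈ 0.864

Equating discounted utilities: u(6200) = δ^2·u(10093) ⇒ δ^2 = u(6200)/u(10093).
With u(x) = x^0.6: δ^2 = 6200^0.6/10093^0.6 = (6200/10093)^0.6 = 0.74649.
Taking the square root: δ = 0.74649^(1/2) ≈ 0.864.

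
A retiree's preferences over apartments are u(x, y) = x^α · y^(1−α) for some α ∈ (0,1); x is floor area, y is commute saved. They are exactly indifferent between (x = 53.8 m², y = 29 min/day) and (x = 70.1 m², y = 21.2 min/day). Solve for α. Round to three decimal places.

Indifference: 53.8^α · 29^(1−α) = 70.1^α · 21.2^(1−α).
Taking logs: α·ln 53.8 + (1−α)·ln 29 = α·ln 70.1 + (1−α)·ln 21.2, i.e. α·-0.264649 = (1−α)·-0.313295.
With A = -0.264649 and B = -0.313295: α·A = (1−α)·B, so α = B/(A+B) = -0.313295/-0.577944 ≈ 0.542.

α ≈ 0.542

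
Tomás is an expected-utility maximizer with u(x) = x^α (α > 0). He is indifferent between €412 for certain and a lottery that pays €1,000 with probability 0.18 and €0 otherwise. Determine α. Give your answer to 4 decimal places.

EU(lottery) = 0.18·1000^α + 0.82·0 = 0.18·1000^α.
Setting u(412) equal to that: 412^α = 0.18·1000^α ⇒ (412/1000)^α = 0.18.
Taking logs: α·ln(412/1000) = ln(0.18), so α = -1.7147984 / -0.8867319 ≈ 1.9338.

α ≈ 1.9338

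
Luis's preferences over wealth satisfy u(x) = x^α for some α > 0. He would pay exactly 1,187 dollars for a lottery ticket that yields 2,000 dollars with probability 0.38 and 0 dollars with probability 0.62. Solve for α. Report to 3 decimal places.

The lottery's expected utility is 0.38·u(2000) + 0.62·u(0) = 0.38·2000^α (since u(0) = 0 for α > 0).
Setting u(1187) equal to that: 1187^α = 0.38·2000^α ⇒ (1187/2000)^α = 0.38.
Taking logs: α·ln(1187/2000) = ln(0.38), so α = -0.967584 / -0.521718 ≈ 1.855.

α ≈ 1.855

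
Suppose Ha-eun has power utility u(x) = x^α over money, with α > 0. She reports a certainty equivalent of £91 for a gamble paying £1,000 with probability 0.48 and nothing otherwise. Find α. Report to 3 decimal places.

Since u(0) = 0, the lottery's EU is 0.48·1000^α.
Setting u(91) equal to that: 91^α = 0.48·1000^α ⇒ (91/1000)^α = 0.48.
α = ln(0.48) / ln(91/1000) = -0.733969/-2.396896 ≈ 0.306.

α ≈ 0.306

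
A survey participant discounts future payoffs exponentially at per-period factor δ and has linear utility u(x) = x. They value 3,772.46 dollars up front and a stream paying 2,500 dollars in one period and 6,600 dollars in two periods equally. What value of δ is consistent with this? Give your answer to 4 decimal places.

Equating present values: 3772.46 = 2500δ + 6600δ².
Rearranged: 6600δ² + 2500δ − 3772.46 = 0.
By the quadratic formula (taking the positive root), δ = (−2500 + √105842944.00) / 13200 ≈ 0.5900.

δ ≈ 0.5900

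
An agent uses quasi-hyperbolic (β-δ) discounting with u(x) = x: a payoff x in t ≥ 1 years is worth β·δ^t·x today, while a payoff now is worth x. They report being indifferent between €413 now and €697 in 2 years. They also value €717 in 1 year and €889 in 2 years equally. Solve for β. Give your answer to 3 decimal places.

β ≈ 0.911

Both payoffs in the second observation are in the future, so β drops out: δ^1·717 = δ^2·889 ⇒ δ = 717/889 = 0.80652.
The first indifference: 413 = β·δ^2·697, so β = 413/(δ^2·697) = 413/(0.65048·697) ≈ 0.911.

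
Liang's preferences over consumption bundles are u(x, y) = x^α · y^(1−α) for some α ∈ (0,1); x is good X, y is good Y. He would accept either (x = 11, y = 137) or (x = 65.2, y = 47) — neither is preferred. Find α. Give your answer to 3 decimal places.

Indifference: 11^α · 137^(1−α) = 65.2^α · 47^(1−α).
Taking logs: α·ln 11 + (1−α)·ln 137 = α·ln 65.2 + (1−α)·ln 47, i.e. α·-1.779564 = (1−α)·-1.069833.
So α/(1−α) = (-1.069833)/(-1.779564) = 0.601177, and α = 0.601177/1.601177 ≈ 0.375.

α ≈ 0.375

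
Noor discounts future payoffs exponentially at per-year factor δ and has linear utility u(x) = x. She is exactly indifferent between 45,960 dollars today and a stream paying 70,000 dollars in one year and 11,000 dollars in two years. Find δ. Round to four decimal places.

Present value of the stream is 70000·δ + 11000·δ². Indifference gives 70000δ + 11000δ² = 45960.
That is, 11000δ² + 70000δ − 45960 = 0, a quadratic in δ.
By the quadratic formula (taking the positive root), δ = (−70000 + √6922240000.00) / 22000 ≈ 0.6000.

δ ≈ 0.6000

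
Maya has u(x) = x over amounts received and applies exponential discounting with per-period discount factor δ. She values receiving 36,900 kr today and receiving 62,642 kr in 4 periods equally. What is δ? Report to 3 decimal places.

Equating discounted utilities: u(36900) = δ^4·u(62642) ⇒ δ^4 = u(36900)/u(62642).
With u(x) = x: δ^4 = 36900/62642 = 0.58906.
Hence δ = (0.58906)^(1/4) = 0.87607.

δ ≈ 0.876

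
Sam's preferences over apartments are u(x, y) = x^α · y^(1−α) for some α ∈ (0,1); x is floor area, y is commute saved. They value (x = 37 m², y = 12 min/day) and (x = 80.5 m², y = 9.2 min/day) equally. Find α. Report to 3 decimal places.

The Cobb–Douglas utilities coincide, so 37^α·12^(1−α) = 80.5^α·9.2^(1−α).
Taking logs: α·ln 37 + (1−α)·ln 12 = α·ln 80.5 + (1−α)·ln 9.2, i.e. α·-0.777339 = (1−α)·-0.265703.
Thus α·(-1.043042) = -0.265703, so α = -0.265703/-1.043042 ≈ 0.255.

α ≈ 0.255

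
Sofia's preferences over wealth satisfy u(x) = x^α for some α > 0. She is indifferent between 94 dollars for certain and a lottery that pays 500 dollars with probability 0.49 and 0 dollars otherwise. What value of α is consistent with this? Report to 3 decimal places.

The lottery's expected utility is 0.49·u(500) + 0.51·u(0) = 0.49·500^α (since u(0) = 0 for α > 0).
Setting u(94) equal to that: 94^α = 0.49·500^α ⇒ (94/500)^α = 0.49.
Take logs: α = ln 0.49 / ln(94/500) ≈ 0.42682.

α ≈ 0.427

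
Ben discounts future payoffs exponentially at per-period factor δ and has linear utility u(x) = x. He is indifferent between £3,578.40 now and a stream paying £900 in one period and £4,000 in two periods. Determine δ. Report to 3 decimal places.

Present value of the stream is 900·δ + 4000·δ². Indifference gives 900δ + 4000δ² = 3578.40.
So 4000δ² + 900δ − 3578.40 = 0.
By the quadratic formula (taking the positive root), δ = (−900 + √58064400.00) / 8000 ≈ 0.840.

δ ≈ 0.840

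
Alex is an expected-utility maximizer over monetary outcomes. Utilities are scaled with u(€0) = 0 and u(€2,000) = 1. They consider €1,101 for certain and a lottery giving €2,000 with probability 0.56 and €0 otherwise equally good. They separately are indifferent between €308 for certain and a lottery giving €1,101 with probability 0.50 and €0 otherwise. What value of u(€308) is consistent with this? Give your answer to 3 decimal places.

0.280

First, u(€1,101) = 0.56·u(€2,000) + 0.44·u(€0) = 0.56.
The second indifference gives u(€308) = 0.50·u(€1,101) + 0.50·u(€0) = 0.50·0.56 + 0.50·0.00 = 0.2800.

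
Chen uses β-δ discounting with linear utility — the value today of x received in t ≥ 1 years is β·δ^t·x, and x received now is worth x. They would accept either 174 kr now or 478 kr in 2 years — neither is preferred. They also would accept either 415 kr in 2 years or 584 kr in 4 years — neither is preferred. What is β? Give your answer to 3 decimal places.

The second indifference involves only future payoffs, so β cancels: β·δ^2·415 = β·δ^4·584, giving δ^2 = 415/584 = 0.71062, so δ = 0.84298.
Substituting δ into 174 = β·δ^2·478: β = 174/(339.675) ≈ 0.512.

β ≈ 0.512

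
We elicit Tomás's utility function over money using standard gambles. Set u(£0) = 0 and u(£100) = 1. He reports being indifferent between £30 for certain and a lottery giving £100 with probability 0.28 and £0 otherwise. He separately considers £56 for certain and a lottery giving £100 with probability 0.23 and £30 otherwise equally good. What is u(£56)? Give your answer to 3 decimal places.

0.446

First, u(£30) = 0.28·u(£100) + 0.72·u(£0) = 0.28.
The second indifference gives u(£56) = 0.23·u(£100) + 0.77·u(£30) = 0.23·1.00 + 0.77·0.28 = 0.4456.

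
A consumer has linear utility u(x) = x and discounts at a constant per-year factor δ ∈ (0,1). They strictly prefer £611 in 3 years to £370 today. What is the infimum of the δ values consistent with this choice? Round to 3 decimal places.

δ > 0.846

Comparing present values: 370 < δ^3·611.
So δ^3 > 370/611 = 0.60556; taking the cube root of both positive sides preserves the inequality.
δ > (370/611)^(1/3) ≈ 0.846.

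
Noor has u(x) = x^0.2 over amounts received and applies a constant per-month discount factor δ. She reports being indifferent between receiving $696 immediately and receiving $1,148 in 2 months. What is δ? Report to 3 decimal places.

δ ≈ 0.951

Indifference means u(696) = δ^2 · u(1148), so δ^2 = u(696)/u(1148).
Since u(x) = x^0.2, δ^2 = (696/1148)^0.2 = 0.60627^0.2 = 0.90476.
Taking the square root: δ = 0.90476^(1/2) ≈ 0.951.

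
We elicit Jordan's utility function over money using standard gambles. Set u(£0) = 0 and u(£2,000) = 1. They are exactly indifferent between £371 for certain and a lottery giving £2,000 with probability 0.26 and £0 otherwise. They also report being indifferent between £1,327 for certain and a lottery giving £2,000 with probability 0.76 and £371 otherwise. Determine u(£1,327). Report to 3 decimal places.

The first gamble pins u(£371): it must equal 0.26·1 + 0.74·0 = 0.26.
Then u(£1,327) = 0.76·u(£2,000) + 0.24·u(£371) = 0.76·1.00 + 0.24·0.26 = 0.8224.

0.822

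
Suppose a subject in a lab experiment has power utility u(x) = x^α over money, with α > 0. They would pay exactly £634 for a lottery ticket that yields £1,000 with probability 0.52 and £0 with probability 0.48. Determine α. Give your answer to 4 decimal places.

α ≈ 1.4350

The lottery's expected utility is 0.52·u(1000) + 0.48·u(0) = 0.52·1000^α (since u(0) = 0 for α > 0).
Equating: 634^α = 0.52·1000^α, i.e. 0.6340^α = 0.52.
Take logs: α = ln 0.52 / ln(634/1000) ≈ 1.434973.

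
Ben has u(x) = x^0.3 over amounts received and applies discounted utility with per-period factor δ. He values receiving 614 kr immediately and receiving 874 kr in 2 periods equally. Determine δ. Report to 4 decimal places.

The payoff in 2 periods is discounted by δ^2, so u(614) = δ^2·u(874) and δ^2 = u(614)/u(874).
Since u(x) = x^0.3, δ^2 = (614/874)^0.3 = 0.70252^0.3 = 0.89949.
So δ = 0.89949^(1/2) ≈ 0.9484.

δ ≈ 0.9484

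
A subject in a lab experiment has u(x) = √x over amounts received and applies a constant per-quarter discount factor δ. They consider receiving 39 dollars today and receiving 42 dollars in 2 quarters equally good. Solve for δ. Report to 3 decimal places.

Indifference means u(39) = δ^2 · u(42), so δ^2 = u(39)/u(42).
Since u(x) = √x, δ^2 = √(39/42) = 0.96362.
Hence δ = (0.96362)^(1/2) = 0.98164.

δ ≈ 0.982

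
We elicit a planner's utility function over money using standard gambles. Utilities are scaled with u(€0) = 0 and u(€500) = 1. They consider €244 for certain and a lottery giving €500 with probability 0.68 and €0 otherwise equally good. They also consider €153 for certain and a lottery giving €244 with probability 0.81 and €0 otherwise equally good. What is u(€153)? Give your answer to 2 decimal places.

0.55

From the first indifference, u(€244) = 0.68·u(€500) + 0.32·u(€0) = 0.68·1 + 0.32·0 = 0.68.
Chaining: u(€153) = 0.81·0.68 + 0.19·0.00 = 0.5508.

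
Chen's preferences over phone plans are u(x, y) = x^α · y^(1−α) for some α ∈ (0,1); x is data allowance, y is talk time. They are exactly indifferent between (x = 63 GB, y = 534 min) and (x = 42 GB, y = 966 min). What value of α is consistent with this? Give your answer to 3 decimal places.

α ≈ 0.594

The Cobb–Douglas utilities coincide, so 63^α·534^(1−α) = 42^α·966^(1−α).
(63/42)^α = (966/534)^(1−α); take logs: α·ln(63/42) = (1−α)·ln(966/534), i.e. α·0.405465 = (1−α)·0.592768.
With A = 0.405465 and B = 0.592768: α·A = (1−α)·B, so α = B/(A+B) = 0.592768/0.998233 ≈ 0.594.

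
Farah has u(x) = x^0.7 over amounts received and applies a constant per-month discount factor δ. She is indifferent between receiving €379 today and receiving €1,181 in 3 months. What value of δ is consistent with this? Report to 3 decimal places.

δ ≈ 0.767

The payoff in 3 months is discounted by δ^3, so u(379) = δ^3·u(1181) and δ^3 = u(379)/u(1181).
With u(x) = x^0.7: δ^3 = 379^0.7/1181^0.7 = (379/1181)^0.7 = 0.45131.
Hence δ = (0.45131)^(1/3) = 0.76705.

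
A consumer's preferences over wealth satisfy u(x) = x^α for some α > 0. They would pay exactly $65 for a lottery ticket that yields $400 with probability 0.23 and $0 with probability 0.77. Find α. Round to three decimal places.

α ≈ 0.809

Since u(0) = 0, the lottery's EU is 0.23·400^α.
Indifference: 65^α = 0.23·400^α, so (65/400)^α = 0.23.
Taking logs: α·ln(65/400) = ln(0.23), so α = -1.469676 / -1.817077 ≈ 0.809.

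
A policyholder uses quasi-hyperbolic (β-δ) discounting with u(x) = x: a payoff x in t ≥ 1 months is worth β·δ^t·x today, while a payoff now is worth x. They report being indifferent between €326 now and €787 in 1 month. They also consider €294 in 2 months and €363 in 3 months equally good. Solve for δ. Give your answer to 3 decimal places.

Both payoffs in the second observation are in the future, so β drops out: δ^2·294 = δ^3·363 ⇒ δ = 294/363 = 0.80992.

δ ≈ 0.810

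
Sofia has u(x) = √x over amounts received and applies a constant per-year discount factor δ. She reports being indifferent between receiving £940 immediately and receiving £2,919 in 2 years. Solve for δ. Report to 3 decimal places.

δ ≈ 0.753

Indifference means u(940) = δ^2 · u(2919), so δ^2 = u(940)/u(2919).
With u(x) = √x: δ^2 = √940/√2919 = √(940/2919) = 0.56748.
Hence δ = (0.56748)^(1/2) = 0.75331.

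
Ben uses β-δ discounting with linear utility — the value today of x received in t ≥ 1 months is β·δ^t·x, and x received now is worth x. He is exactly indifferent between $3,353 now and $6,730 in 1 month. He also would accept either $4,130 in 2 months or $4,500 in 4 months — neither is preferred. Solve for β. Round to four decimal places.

β ≈ 0.5201

From the later pair, β·δ^2·4130 = β·δ^4·4500; dividing through, δ^2 = 4130/4500 = 0.91778, so δ = 0.95801.
The first indifference: 3353 = β·δ·6730, so β = 3353/(δ·6730) = 3353/(0.95801·6730) ≈ 0.5201.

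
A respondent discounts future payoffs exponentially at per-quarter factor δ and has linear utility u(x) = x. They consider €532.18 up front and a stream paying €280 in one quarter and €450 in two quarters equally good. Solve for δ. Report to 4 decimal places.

The stream is worth 280δ + 450δ² today, so 280δ + 450δ² = 532.18.
Rearranged: 450δ² + 280δ − 532.18 = 0.
δ = (−280 + √(280² + 4·450·532.18)) / (2·450) = (−280 + √1036324.00) / 900 ≈ 0.8200.

δ ≈ 0.8200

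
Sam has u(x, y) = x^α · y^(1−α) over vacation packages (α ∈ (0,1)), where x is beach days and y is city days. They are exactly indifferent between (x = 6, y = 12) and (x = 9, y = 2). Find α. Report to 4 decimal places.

α ≈ 0.8155

Set the two utilities equal: 6^α·12^(1−α) = 9^α·2^(1−α).
(6/9)^α = (2/12)^(1−α); take logs: α·ln(6/9) = (1−α)·ln(2/12), i.e. α·-0.4054651 = (1−α)·-1.7917595.
With A = -0.4054651 and B = -1.7917595: α·A = (1−α)·B, so α = B/(A+B) = -1.7917595/-2.1972246 ≈ 0.8155.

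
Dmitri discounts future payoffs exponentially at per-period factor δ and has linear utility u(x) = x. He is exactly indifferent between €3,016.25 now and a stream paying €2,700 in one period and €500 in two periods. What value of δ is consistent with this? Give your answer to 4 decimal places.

δ ≈ 0.9500

Present value of the stream is 2700·δ + 500·δ². Indifference gives 2700δ + 500δ² = 3016.25.
That is, 500δ² + 2700δ − 3016.25 = 0, a quadratic in δ.
The positive root is δ = [−2700 + √(2700² + 4·500·3016.25)] / (2·500) = (−2700 + 3650.000)/1000 ≈ 0.9500.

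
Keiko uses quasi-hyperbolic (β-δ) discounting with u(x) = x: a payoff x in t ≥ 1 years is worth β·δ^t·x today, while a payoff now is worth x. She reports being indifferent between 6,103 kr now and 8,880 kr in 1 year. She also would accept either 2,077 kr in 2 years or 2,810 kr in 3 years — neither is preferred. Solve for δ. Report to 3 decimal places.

δ ≈ 0.739

The second indifference involves only future payoffs, so β cancels: β·δ^2·2077 = β·δ^3·2810, giving δ = 2077/2810 = 0.73915.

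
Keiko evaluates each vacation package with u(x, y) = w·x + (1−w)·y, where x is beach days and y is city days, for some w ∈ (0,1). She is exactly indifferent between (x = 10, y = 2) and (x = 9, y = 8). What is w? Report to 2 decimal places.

w = 0.86

Equating utilities: w·10 + (1−w)·2 = w·9 + (1−w)·8.
Collecting terms: w·1 = (1−w)·6.
Hence w = 6/(1+6) = 6/7 = 0.86.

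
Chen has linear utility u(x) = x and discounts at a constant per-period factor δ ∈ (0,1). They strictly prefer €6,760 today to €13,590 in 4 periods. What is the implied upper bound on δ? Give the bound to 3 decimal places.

δ < 0.840

The preference means 6760 > δ^4·13590.
Dividing by 13590: δ^4 < 0.49742. Both sides are positive, so the 4th root keeps the direction.
δ < (6760/13590)^(1/4) ≈ 0.840.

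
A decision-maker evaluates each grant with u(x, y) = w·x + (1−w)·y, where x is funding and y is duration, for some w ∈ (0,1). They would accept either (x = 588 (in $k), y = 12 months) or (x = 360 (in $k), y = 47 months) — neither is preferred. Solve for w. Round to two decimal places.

u(588,12) = u(360,47) means w·588 + (1−w)·12 = w·360 + (1−w)·47.
w·(588−360) = (1−w)·(47−12), i.e. w·228 = (1−w)·35.
The marginal rate of substitution is 35/228, so w = 35/(228+35) = 0.13.

w = 0.13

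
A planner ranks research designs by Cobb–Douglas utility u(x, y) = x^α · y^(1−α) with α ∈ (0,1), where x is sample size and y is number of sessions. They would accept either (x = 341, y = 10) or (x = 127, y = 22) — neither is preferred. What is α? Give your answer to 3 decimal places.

α ≈ 0.444

The Cobb–Douglas utilities coincide, so 341^α·10^(1−α) = 127^α·22^(1−α).
Taking logs: α·ln 341 + (1−α)·ln 10 = α·ln 127 + (1−α)·ln 22, i.e. α·0.987695 = (1−α)·0.788457.
So α/(1−α) = (0.788457)/(0.987695) = 0.798280, and α = 0.798280/1.798280 ≈ 0.444.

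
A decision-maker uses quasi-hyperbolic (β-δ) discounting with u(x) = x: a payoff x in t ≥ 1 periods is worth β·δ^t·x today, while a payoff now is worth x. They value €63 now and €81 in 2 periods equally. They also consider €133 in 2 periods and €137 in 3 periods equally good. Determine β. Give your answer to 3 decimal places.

From the later pair, β·δ^2·133 = β·δ^3·137; dividing through, δ = 133/137 = 0.97080.
Now use the now-vs-future pair: 63 = β·δ^2·81 gives β = 63/(0.94246·81) ≈ 0.825.

β ≈ 0.825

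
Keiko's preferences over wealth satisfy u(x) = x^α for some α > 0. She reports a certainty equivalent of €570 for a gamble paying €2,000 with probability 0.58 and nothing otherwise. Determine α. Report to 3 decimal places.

α ≈ 0.434

The lottery's expected utility is 0.58·u(2000) + 0.42·u(0) = 0.58·2000^α (since u(0) = 0 for α > 0).
Setting u(570) equal to that: 570^α = 0.58·2000^α ⇒ (570/2000)^α = 0.58.
α = ln(0.58) / ln(570/2000) = -0.544727/-1.255266 ≈ 0.434.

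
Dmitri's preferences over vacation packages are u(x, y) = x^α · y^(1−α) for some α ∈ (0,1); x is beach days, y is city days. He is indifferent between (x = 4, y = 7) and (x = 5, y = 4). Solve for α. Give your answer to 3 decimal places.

Set the two utilities equal: 4^α·7^(1−α) = 5^α·4^(1−α).
(4/5)^α = (4/7)^(1−α); take logs: α·ln(4/5) = (1−α)·ln(4/7), i.e. α·-0.223144 = (1−α)·-0.559616.
With A = -0.223144 and B = -0.559616: α·A = (1−α)·B, so α = B/(A+B) = -0.559616/-0.782760 ≈ 0.715.

α ≈ 0.715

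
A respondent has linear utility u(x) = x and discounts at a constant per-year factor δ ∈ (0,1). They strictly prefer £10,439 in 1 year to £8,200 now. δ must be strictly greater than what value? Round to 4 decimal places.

Comparing present values: 8200 < δ·10439.
Dividing through by 10439 gives δ > 0.78552.

δ > 0.7855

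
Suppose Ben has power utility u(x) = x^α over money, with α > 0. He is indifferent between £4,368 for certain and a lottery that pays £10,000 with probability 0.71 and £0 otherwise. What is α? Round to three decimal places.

α ≈ 0.413

EU(lottery) = 0.71·10000^α + 0.29·0 = 0.71·10000^α.
Setting u(4368) equal to that: 4368^α = 0.71·10000^α ⇒ (4368/10000)^α = 0.71.
Taking logs: α·ln(4368/10000) = ln(0.71), so α = -0.342490 / -0.828280 ≈ 0.413.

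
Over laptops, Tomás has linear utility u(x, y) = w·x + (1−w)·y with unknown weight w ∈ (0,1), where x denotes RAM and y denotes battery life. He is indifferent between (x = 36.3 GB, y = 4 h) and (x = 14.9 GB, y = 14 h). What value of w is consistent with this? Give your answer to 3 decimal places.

Indifference: w·36.3 + (1−w)·4 = w·14.9 + (1−w)·14.
Collecting terms: w·21.4 = (1−w)·10.
Hence w = 10/(21.4+10) = 10/31.4 = 0.318.

w = 0.318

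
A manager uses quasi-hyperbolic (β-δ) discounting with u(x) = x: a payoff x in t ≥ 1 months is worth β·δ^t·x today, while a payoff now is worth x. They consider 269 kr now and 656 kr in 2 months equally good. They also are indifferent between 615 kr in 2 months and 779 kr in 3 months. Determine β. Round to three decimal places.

From the later pair, β·δ^2·615 = β·δ^3·779; dividing through, δ = 615/779 = 0.78947.
Substituting δ into 269 = β·δ^2·656: β = 269/(408.864) ≈ 0.658.

β ≈ 0.658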